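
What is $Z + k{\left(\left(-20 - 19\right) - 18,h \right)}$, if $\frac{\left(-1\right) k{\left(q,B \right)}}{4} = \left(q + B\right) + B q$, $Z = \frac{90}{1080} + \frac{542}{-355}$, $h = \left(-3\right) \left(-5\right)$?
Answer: $\frac{15278731}{4260} \approx 3586.6$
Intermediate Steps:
$h = 15$
$Z = - \frac{6149}{4260}$ ($Z = 90 \cdot \frac{1}{1080} + 542 \left(- \frac{1}{355}\right) = \frac{1}{12} - \frac{542}{355} = - \frac{6149}{4260} \approx -1.4434$)
$k{\left(q,B \right)} = - 4 B - 4 q - 4 B q$ ($k{\left(q,B \right)} = - 4 \left(\left(q + B\right) + B q\right) = - 4 \left(\left(B + q\right) + B q\right) = - 4 \left(B + q + B q\right) = - 4 B - 4 q - 4 B q$)
$Z + k{\left(\left(-20 - 19\right) - 18,h \right)} = - \frac{6149}{4260} - \left(60 + 64 \left(\left(-20 - 19\right) - 18\right)\right) = - \frac{6149}{4260} - \left(60 + 64 \left(-39 - 18\right)\right) = - \frac{6149}{4260} - \left(-168 - 3420\right) = - \frac{6149}{4260} + \left(-60 + 228 + 3420\right) = - \frac{6149}{4260} + 3588 = \frac{15278731}{4260}$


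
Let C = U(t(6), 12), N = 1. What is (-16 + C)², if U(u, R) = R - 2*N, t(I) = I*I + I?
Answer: 36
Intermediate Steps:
t(I) = I + I² (t(I) = I² + I = I + I²)
U(u, R) = -2 + R (U(u, R) = R - 2*1 = R - 2 = -2 + R)
C = 10 (C = -2 + 12 = 10)
(-16 + C)² = (-16 + 10)² = (-6)² = 36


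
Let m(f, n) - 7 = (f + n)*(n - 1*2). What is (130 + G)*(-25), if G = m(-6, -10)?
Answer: -8225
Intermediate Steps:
m(f, n) = 7 + (-2 + n)*(f + n) (m(f, n) = 7 + (f + n)*(n - 1*2) = 7 + (f + n)*(n - 2) = 7 + (f + n)*(-2 + n) = 7 + (-2 + n)*(f + n))
G = 199 (G = 7 + (-10)² - 2*(-6) - 2*(-10) - 6*(-10) = 7 + 100 + 12 + 20 + 60 = 199)
(130 + G)*(-25) = (130 + 199)*(-25) = 329*(-25) = -8225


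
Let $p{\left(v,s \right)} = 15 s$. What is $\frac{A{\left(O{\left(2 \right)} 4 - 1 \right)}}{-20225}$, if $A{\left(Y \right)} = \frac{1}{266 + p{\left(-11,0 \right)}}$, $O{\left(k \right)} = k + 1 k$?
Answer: $- \frac{1}{5379850} \approx -1.8588 \cdot 10^{-7}$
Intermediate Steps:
$O{\left(k \right)} = 2 k$ ($O{\left(k \right)} = k + k = 2 k$)
$A{\left(Y \right)} = \frac{1}{266}$ ($A{\left(Y \right)} = \frac{1}{266 + 15 \cdot 0} = \frac{1}{266 + 0} = \frac{1}{266}$)
$\frac{A{\left(O{\left(2 \right)} 4 - 1 \right)}}{-20225} = \frac{1}{266 \left(-20225\right)} = \frac{1}{266} \left(- \frac{1}{20225}\right) = - \frac{1}{5379850}$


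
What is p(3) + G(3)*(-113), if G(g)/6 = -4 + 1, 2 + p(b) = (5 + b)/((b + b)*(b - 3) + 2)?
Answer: 2036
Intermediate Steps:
p(b) = -2 + (5 + b)/(2 + 2*b*(-3 + b)) (p(b) = -2 + (5 + b)/((b + b)*(b - 3) + 2) = -2 + (5 + b)/((2*b)*(-3 + b) + 2) = -2 + (5 + b)/(2*b*(-3 + b) + 2) = -2 + (5 + b)/(2 + 2*b*(-3 + b)))
G(g) = -18 (G(g) = 6*(-4 + 1) = 6*(-3) = -18)
p(3) + G(3)*(-113) = (1 - 4*3² + 13*3)/(2*(1 + 3² - 3*3)) - 18*(-113) = (1 - 4*9 + 39)/(2*(1 + 9 - 9)) + 2034 = (½)*(1 - 36 + 39)/1 + 2034 = (½)*1*4 + 2034 = 2 + 2034 = 2036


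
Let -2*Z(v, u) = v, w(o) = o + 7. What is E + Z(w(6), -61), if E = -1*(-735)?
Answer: 1457/2 ≈ 728.50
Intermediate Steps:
w(o) = 7 + o
Z(v, u) = -v/2
E = 735
E + Z(w(6), -61) = 735 - (7 + 6)/2 = 735 - ½*13 = 735 - 13/2 = 1457/2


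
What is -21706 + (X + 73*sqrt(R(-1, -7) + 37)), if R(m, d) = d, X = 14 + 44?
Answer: -21648 + 73*sqrt(30) ≈ -21248.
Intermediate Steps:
X = 58
-21706 + (X + 73*sqrt(R(-1, -7) + 37)) = -21706 + (58 + 73*sqrt(-7 + 37)) = -21706 + (58 + 73*sqrt(30)) = -21648 + 73*sqrt(30)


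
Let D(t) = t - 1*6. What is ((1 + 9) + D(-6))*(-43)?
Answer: 86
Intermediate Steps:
D(t) = -6 + t (D(t) = t - 6 = -6 + t)
((1 + 9) + D(-6))*(-43) = ((1 + 9) + (-6 - 6))*(-43) = (10 - 12)*(-43) = -2*(-43) = 86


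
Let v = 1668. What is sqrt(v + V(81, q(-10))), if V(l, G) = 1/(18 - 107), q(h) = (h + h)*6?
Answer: sqrt(13212139)/89 ≈ 40.841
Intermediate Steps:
q(h) = 12*h (q(h) = (2*h)*6 = 12*h)
V(l, G) = -1/89 (V(l, G) = 1/(-89) = -1/89)
sqrt(v + V(81, q(-10))) = sqrt(1668 - 1/89) = sqrt(148451/89) = sqrt(13212139)/89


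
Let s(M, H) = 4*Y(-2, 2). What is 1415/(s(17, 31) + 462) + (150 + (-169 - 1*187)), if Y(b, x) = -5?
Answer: -89637/442 ≈ -202.80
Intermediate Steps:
s(M, H) = -20 (s(M, H) = 4*(-5) = -20)
1415/(s(17, 31) + 462) + (150 + (-169 - 1*187)) = 1415/(-20 + 462) + (150 + (-169 - 1*187)) = 1415/442 + (150 + (-169 - 187)) = 1415*(1/442) + (150 - 356) = 1415/442 - 206 = -89637/442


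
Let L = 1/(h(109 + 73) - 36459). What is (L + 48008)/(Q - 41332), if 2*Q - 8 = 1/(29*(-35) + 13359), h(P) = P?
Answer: -42996280475920/37013628536651 ≈ -1.1616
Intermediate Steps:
L = -1/36277 (L = 1/((109 + 73) - 36459) = 1/(182 - 36459) = 1/(-36277) = -1/36277 ≈ -2.7566e-5)
Q = 98753/24688 (Q = 4 + 1/(2*(29*(-35) + 13359)) = 4 + 1/(2*(-1015 + 13359)) = 4 + (½)/12344 = 4 + (½)*(1/12344) = 4 + 1/24688 = 98753/24688 ≈ 4.0000)
(L + 48008)/(Q - 41332) = (-1/36277 + 48008)/(98753/24688 - 41332) = 1741586215/(36277*(-1020305663/24688)) = (1741586215/36277)*(-24688/1020305663) = -42996280475920/37013628536651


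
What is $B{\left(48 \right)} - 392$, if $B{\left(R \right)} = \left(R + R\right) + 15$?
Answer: $-281$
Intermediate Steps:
$B{\left(R \right)} = 15 + 2 R$ ($B{\left(R \right)} = 2 R + 15 = 15 + 2 R$)
$B{\left(48 \right)} - 392 = \left(15 + 2 \cdot 48\right) - 392 = \left(15 + 96\right) - 392 = 111 - 392 = -281$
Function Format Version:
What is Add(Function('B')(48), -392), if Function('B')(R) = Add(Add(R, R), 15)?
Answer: -281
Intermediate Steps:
Function('B')(R) = Add(15, Mul(2, R)) (Function('B')(R) = Add(Mul(2, R), 15) = Add(15, Mul(2, R)))
Add(Function('B')(48), -392) = Add(Add(15, Mul(2, 48)), -392) = Add(Add(15, 96), -392) = Add(111, -392) = -281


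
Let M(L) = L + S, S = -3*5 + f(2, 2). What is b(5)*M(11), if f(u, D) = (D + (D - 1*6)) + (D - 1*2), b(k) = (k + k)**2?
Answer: -600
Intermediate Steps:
b(k) = 4*k**2 (b(k) = (2*k)**2 = 4*k**2)
f(u, D) = -8 + 3*D (f(u, D) = (D + (D - 6)) + (D - 2) = (D + (-6 + D)) + (-2 + D) = (-6 + 2*D) + (-2 + D) = -8 + 3*D)
S = -17 (S = -3*5 + (-8 + 3*2) = -15 + (-8 + 6) = -15 - 2 = -17)
M(L) = -17 + L (M(L) = L - 17 = -17 + L)
b(5)*M(11) = (4*5**2)*(-17 + 11) = (4*25)*(-6) = 100*(-6) = -600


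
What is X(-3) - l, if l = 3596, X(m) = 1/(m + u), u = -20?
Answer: -82709/23 ≈ -3596.0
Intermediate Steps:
X(m) = 1/(-20 + m) (X(m) = 1/(m - 20) = 1/(-20 + m))
X(-3) - l = 1/(-20 - 3) - 1*3596 = 1/(-23) - 3596 = -1/23 - 3596 = -82709/23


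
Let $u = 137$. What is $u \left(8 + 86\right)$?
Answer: $12878$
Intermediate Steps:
$u \left(8 + 86\right) = 137 \left(8 + 86\right) = 137 \cdot 94 = 12878$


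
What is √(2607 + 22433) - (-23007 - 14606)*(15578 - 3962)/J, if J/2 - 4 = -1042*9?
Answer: -109228152/4687 + 4*√1565 ≈ -23146.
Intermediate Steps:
J = -18748 (J = 8 + 2*(-1042*9) = 8 + 2*(-9378) = 8 - 18756 = -18748)
√(2607 + 22433) - (-23007 - 14606)*(15578 - 3962)/J = √(2607 + 22433) - (-23007 - 14606)*(15578 - 3962)/(-18748) = √25040 - (-37613*11616)*(-1)/18748 = 4*√1565 - (-436912608)*(-1)/18748 = 4*√1565 - 1*109228152/4687 = 4*√1565 - 109228152/4687 = -109228152/4687 + 4*√1565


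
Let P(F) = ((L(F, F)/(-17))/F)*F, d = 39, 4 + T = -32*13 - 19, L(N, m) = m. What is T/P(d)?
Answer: 7463/39 ≈ 191.36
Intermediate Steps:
T = -439 (T = -4 + (-32*13 - 19) = -4 + (-416 - 19) = -4 - 435 = -439)
P(F) = -F/17 (P(F) = ((F/(-17))/F)*F = ((F*(-1/17))/F)*F = ((-F/17)/F)*F = -F/17)
T/P(d) = -439/((-1/17*39)) = -439/(-39/17) = -439*(-17/39) = 7463/39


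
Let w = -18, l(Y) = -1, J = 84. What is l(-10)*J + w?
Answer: -102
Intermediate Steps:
l(-10)*J + w = -1*84 - 18 = -84 - 18 = -102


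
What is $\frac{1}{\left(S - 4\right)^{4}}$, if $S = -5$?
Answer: $\frac{1}{6561} \approx 0.00015242$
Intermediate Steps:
$\frac{1}{\left(S - 4\right)^{4}} = \frac{1}{\left(-5 - 4\right)^{4}} = \frac{1}{\left(-9\right)^{4}} = \frac{1}{6561}$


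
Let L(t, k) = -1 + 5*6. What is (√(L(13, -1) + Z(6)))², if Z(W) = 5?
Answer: 34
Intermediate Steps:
L(t, k) = 29 (L(t, k) = -1 + 30 = 29)
(√(L(13, -1) + Z(6)))² = (√(29 + 5))² = (√34)² = 34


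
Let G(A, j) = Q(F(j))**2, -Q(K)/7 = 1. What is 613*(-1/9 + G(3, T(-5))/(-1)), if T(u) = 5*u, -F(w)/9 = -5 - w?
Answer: -270946/9 ≈ -30105.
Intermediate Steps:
F(w) = 45 + 9*w (F(w) = -9*(-5 - w) = 45 + 9*w)
Q(K) = -7 (Q(K) = -7*1 = -7)
G(A, j) = 49 (G(A, j) = (-7)**2 = 49)
613*(-1/9 + G(3, T(-5))/(-1)) = 613*(-1/9 + 49/(-1)) = 613*(-1*1/9 + 49*(-1)) = 613*(-1/9 - 49) = 613*(-442/9) = -270946/9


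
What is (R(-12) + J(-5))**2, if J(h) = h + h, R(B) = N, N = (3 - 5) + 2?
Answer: 100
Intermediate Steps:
N = 0 (N = -2 + 2 = 0)
R(B) = 0
J(h) = 2*h
(R(-12) + J(-5))**2 = (0 + 2*(-5))**2 = (0 - 10)**2 = (-10)**2 = 100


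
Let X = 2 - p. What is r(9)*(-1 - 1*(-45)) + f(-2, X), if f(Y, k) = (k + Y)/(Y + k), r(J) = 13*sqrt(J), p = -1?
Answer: 1717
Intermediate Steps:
X = 3 (X = 2 - 1*(-1) = 2 + 1 = 3)
f(Y, k) = 1 (f(Y, k) = (Y + k)/(Y + k) = 1)
r(9)*(-1 - 1*(-45)) + f(-2, X) = (13*sqrt(9))*(-1 - 1*(-45)) + 1 = (13*3)*(-1 + 45) + 1 = 39*44 + 1 = 1716 + 1 = 1717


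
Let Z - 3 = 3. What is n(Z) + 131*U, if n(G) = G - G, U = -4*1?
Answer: -524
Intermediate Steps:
Z = 6 (Z = 3 + 3 = 6)
U = -4
n(G) = 0
n(Z) + 131*U = 0 + 131*(-4) = 0 - 524 = -524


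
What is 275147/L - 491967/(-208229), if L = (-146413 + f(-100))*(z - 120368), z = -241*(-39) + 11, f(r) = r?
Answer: 1142551604414383/483590715888138 ≈ 2.3626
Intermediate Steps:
z = 9410 (z = 9399 + 11 = 9410)
L = 16256789454 (L = (-146413 - 100)*(9410 - 120368) = -146513*(-110958) = 16256789454)
275147/L - 491967/(-208229) = 275147/16256789454 - 491967/(-208229) = 275147*(1/16256789454) - 491967*(-1/208229) = 275147/16256789454 + 70281/29747 = 1142551604414383/483590715888138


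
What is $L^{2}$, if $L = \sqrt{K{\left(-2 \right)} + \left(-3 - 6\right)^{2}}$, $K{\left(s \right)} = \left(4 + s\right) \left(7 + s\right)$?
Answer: $91$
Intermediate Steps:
$L = \sqrt{91}$ ($L = \sqrt{\left(28 + \left(-2\right)^{2} + 11 \left(-2\right)\right) + \left(-3 - 6\right)^{2}} = \sqrt{\left(28 + 4 - 22\right) + \left(-9\right)^{2}} = \sqrt{10 + 81} = \sqrt{91} \approx 9.5394$)
$L^{2} = \left(\sqrt{91}\right)^{2} = 91$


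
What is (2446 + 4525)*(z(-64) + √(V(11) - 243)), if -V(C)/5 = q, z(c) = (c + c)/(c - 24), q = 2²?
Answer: 111536/11 + 6971*I*√263 ≈ 10140.0 + 1.1305e+5*I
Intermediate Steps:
q = 4
z(c) = 2*c/(-24 + c) (z(c) = (2*c)/(-24 + c) = 2*c/(-24 + c))
V(C) = -20 (V(C) = -5*4 = -20)
(2446 + 4525)*(z(-64) + √(V(11) - 243)) = (2446 + 4525)*(2*(-64)/(-24 - 64) + √(-20 - 243)) = 6971*(2*(-64)/(-88) + √(-263)) = 6971*(2*(-64)*(-1/88) + I*√263) = 6971*(16/11 + I*√263) = 111536/11 + 6971*I*√263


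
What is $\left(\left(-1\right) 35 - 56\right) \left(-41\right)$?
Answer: $3731$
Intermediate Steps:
$\left(\left(-1\right) 35 - 56\right) \left(-41\right) = \left(-35 - 56\right) \left(-41\right) = \left(-91\right) \left(-41\right) = 3731$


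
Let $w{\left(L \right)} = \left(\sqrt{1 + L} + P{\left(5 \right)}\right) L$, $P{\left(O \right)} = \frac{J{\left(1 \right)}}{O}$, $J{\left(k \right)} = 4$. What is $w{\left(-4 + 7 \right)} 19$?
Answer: $\frac{798}{5} \approx 159.6$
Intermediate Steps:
$P{\left(O \right)} = \frac{4}{O}$
$w{\left(L \right)} = L \left(\frac{4}{5} + \sqrt{1 + L}\right)$ ($w{\left(L \right)} = \left(\sqrt{1 + L} + \frac{4}{5}\right) L = \left(\frac{4}{5} + \sqrt{1 + L}\right) L = L \left(\frac{4}{5} + \sqrt{1 + L}\right)$)
$w{\left(-4 + 7 \right)} 19 = \frac{\left(-4 + 7\right) \left(4 + 5 \sqrt{1 + \left(-4 + 7\right)}\right)}{5} \cdot 19 = \frac{1}{5} \cdot 3 \left(4 + 5 \sqrt{1 + 3}\right) 19 = \frac{1}{5} \cdot 3 \left(4 + 5 \sqrt{4}\right) 19 = \frac{1}{5} \cdot 3 \left(4 + 5 \cdot 2\right) 19 = \frac{1}{5} \cdot 3 \left(4 + 10\right) 19 = \frac{1}{5} \cdot 3 \cdot 14 \cdot 19 = \frac{42}{5} \cdot 19 = \frac{798}{5}$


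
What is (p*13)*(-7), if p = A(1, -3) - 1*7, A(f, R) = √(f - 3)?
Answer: 637 - 91*I*√2 ≈ 637.0 - 128.69*I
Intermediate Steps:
A(f, R) = √(-3 + f)
p = -7 + I*√2 (p = √(-3 + 1) - 1*7 = √(-2) - 7 = I*√2 - 7 = -7 + I*√2 ≈ -7.0 + 1.4142*I)
(p*13)*(-7) = ((-7 + I*√2)*13)*(-7) = (-91 + 13*I*√2)*(-7) = 637 - 91*I*√2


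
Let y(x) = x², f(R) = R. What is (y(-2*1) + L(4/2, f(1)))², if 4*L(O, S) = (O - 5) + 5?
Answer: 81/4 ≈ 20.250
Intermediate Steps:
L(O, S) = O/4 (L(O, S) = ((O - 5) + 5)/4 = ((-5 + O) + 5)/4 = O/4)
(y(-2*1) + L(4/2, f(1)))² = ((-2*1)² + (4/2)/4)² = ((-2)² + (4*(½))/4)² = (4 + (¼)*2)² = (4 + ½)² = (9/2)² = 81/4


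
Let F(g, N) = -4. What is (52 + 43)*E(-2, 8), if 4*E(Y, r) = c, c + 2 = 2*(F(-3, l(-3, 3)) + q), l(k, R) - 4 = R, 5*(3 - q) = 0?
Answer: -95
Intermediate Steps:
q = 3 (q = 3 - ⅕*0 = 3 + 0 = 3)
l(k, R) = 4 + R
c = -4 (c = -2 + 2*(-4 + 3) = -2 + 2*(-1) = -2 - 2 = -4)
E(Y, r) = -1 (E(Y, r) = (¼)*(-4) = -1)
(52 + 43)*E(-2, 8) = (52 + 43)*(-1) = 95*(-1) = -95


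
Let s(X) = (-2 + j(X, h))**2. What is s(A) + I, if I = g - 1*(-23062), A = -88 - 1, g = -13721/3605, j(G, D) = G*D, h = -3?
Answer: 336285914/3605 ≈ 93283.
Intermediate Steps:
j(G, D) = D*G
g = -13721/3605 (g = -13721*1/3605 = -13721/3605 ≈ -3.8061)
A = -89
s(X) = (-2 - 3*X)**2
I = 83124789/3605 (I = -13721/3605 - 1*(-23062) = -13721/3605 + 23062 = 83124789/3605 ≈ 23058.)
s(A) + I = (2 + 3*(-89))**2 + 83124789/3605 = (2 - 267)**2 + 83124789/3605 = (-265)**2 + 83124789/3605 = 70225 + 83124789/3605 = 336285914/3605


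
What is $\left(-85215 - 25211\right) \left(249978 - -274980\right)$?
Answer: $-57969012108$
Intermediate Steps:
$\left(-85215 - 25211\right) \left(249978 - -274980\right) = - 110426 \left(249978 + 274980\right) = \left(-110426\right) 524958 = -57969012108$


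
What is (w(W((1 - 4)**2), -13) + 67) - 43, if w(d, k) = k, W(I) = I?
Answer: 11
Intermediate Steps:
(w(W((1 - 4)**2), -13) + 67) - 43 = (-13 + 67) - 43 = 54 - 43 = 11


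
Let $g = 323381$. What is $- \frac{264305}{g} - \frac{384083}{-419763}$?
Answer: $\frac{13259684908}{135743378703} \approx 0.097682$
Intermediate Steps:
$- \frac{264305}{g} - \frac{384083}{-419763} = - \frac{264305}{323381} - \frac{384083}{-419763} = \left(-264305\right) \frac{1}{323381} - - \frac{384083}{419763} = - \frac{264305}{323381} + \frac{384083}{419763} = \frac{13259684908}{135743378703}$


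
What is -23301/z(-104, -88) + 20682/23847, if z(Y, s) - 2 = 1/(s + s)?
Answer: -1207268090/103337 ≈ -11683.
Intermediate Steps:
z(Y, s) = 2 + 1/(2*s) (z(Y, s) = 2 + 1/(s + s) = 2 + 1/(2*s))
-23301/z(-104, -88) + 20682/23847 = -23301/(2 + (½)/(-88)) + 20682/23847 = -23301/(2 + (½)*(-1/88)) + 20682*(1/23847) = -23301/(2 - 1/176) + 6894/7949 = -23301/351/176 + 6894/7949 = -23301*176/351 + 6894/7949 = -151888/13 + 6894/7949 = -1207268090/103337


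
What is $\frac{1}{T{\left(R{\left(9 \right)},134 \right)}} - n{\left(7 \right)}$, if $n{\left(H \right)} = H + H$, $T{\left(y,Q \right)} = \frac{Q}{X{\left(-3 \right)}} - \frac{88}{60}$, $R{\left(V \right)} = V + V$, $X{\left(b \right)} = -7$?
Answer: $- \frac{30401}{2164} \approx -14.049$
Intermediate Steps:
$R{\left(V \right)} = 2 V$
$T{\left(y,Q \right)} = - \frac{22}{15} - \frac{Q}{7}$ ($T{\left(y,Q \right)} = \frac{Q}{-7} - \frac{88}{60} = Q \left(- \frac{1}{7}\right) - \frac{22}{15} = - \frac{Q}{7} - \frac{22}{15} = - \frac{22}{15} - \frac{Q}{7}$)
$n{\left(H \right)} = 2 H$
$\frac{1}{T{\left(R{\left(9 \right)},134 \right)}} - n{\left(7 \right)} = \frac{1}{- \frac{22}{15} - \frac{134}{7}} - 2 \cdot 7 = \frac{1}{- \frac{22}{15} - \frac{134}{7}} - 14 = \frac{1}{- \frac{2164}{105}} - 14 = - \frac{105}{2164} - 14 = - \frac{30401}{2164}$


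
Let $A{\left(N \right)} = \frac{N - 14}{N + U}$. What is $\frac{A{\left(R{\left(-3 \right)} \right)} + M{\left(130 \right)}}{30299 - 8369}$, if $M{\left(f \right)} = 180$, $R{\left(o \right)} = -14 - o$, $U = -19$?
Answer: $\frac{217}{26316} \approx 0.0082459$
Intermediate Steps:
$A{\left(N \right)} = \frac{-14 + N}{-19 + N}$ ($A{\left(N \right)} = \frac{N - 14}{N - 19} = \frac{-14 + N}{-19 + N}$)
$\frac{A{\left(R{\left(-3 \right)} \right)} + M{\left(130 \right)}}{30299 - 8369} = \frac{\frac{-14 - 11}{-19 - 11} + 180}{30299 - 8369} = \frac{\frac{-14 + \left(-14 + 3\right)}{-19 + \left(-14 + 3\right)} + 180}{21930} = \left(\frac{-14 - 11}{-19 - 11} + 180\right) \frac{1}{21930} = \left(\frac{1}{-30} \left(-25\right) + 180\right) \frac{1}{21930} = \left(\left(- \frac{1}{30}\right) \left(-25\right) + 180\right) \frac{1}{21930} = \left(\frac{5}{6} + 180\right) \frac{1}{21930} = \frac{1085}{6} \cdot \frac{1}{21930} = \frac{217}{26316}$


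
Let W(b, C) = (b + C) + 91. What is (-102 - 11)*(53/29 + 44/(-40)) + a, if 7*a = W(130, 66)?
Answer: -11953/290 ≈ -41.217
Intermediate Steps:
W(b, C) = 91 + C + b (W(b, C) = (C + b) + 91 = 91 + C + b)
a = 41 (a = (91 + 66 + 130)/7 = (⅐)*287 = 41)
(-102 - 11)*(53/29 + 44/(-40)) + a = (-102 - 11)*(53/29 + 44/(-40)) + 41 = -113*(53*(1/29) + 44*(-1/40)) + 41 = -113*(53/29 - 11/10) + 41 = -113*211/290 + 41 = -23843/290 + 41 = -11953/290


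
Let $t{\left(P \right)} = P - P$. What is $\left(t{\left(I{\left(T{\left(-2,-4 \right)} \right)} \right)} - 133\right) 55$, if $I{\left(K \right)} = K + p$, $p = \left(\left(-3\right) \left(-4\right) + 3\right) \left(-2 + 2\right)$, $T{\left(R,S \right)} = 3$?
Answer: $-7315$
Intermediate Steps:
$p = 0$ ($p = \left(12 + 3\right) 0 = 15 \cdot 0 = 0$)
$I{\left(K \right)} = K$ ($I{\left(K \right)} = K + 0 = K$)
$t{\left(P \right)} = 0$
$\left(t{\left(I{\left(T{\left(-2,-4 \right)} \right)} \right)} - 133\right) 55 = \left(0 - 133\right) 55 = \left(-133\right) 55 = -7315$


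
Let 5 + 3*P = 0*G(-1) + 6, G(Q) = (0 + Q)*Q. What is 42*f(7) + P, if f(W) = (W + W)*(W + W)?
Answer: 24697/3 ≈ 8232.3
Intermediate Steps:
G(Q) = Q² (G(Q) = Q*Q = Q²)
f(W) = 4*W² (f(W) = (2*W)*(2*W) = 4*W²)
P = ⅓ (P = -5/3 + (0*(-1)² + 6)/3 = -5/3 + (0*1 + 6)/3 = -5/3 + (0 + 6)/3 = -5/3 + (⅓)*6 = -5/3 + 2 = ⅓ ≈ 0.33333)
42*f(7) + P = 42*(4*7²) + ⅓ = 42*(4*49) + ⅓ = 42*196 + ⅓ = 8232 + ⅓ = 24697/3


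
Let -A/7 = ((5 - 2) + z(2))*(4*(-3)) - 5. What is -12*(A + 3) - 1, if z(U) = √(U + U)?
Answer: -5497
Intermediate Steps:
z(U) = √2*√U (z(U) = √(2*U) = √2*√U)
A = 455 (A = -7*(((5 - 2) + √2*√2)*(4*(-3)) - 5) = -7*((3 + 2)*(-12) - 5) = -7*(5*(-12) - 5) = -7*(-60 - 5) = -7*(-65) = 455)
-12*(A + 3) - 1 = -12*(455 + 3) - 1 = -12*458 - 1 = -5496 - 1 = -5497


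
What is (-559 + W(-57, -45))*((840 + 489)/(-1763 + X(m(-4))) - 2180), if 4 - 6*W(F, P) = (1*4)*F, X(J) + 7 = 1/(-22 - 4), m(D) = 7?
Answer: 156662481374/138063 ≈ 1.1347e+6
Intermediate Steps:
X(J) = -183/26 (X(J) = -7 + 1/(-22 - 4) = -7 + 1/(-26) = -7 - 1/26 = -183/26)
W(F, P) = ⅔ - 2*F/3 (W(F, P) = ⅔ - 1*4*F/6 = ⅔ - 2*F/3)
(-559 + W(-57, -45))*((840 + 489)/(-1763 + X(m(-4))) - 2180) = (-559 + (⅔ - ⅔*(-57)))*((840 + 489)/(-1763 - 183/26) - 2180) = (-559 + (⅔ + 38))*(1329/(-46021/26) - 2180) = (-559 + 116/3)*(1329*(-26/46021) - 2180) = -1561*(-34554/46021 - 2180)/3 = -1561/3*(-100360334/46021) = 156662481374/138063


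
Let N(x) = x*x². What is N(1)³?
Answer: 1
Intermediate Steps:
N(x) = x³
N(1)³ = (1³)³ = 1³ = 1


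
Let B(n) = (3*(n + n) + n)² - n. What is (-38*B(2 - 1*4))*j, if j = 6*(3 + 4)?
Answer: -316008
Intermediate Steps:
j = 42 (j = 6*7 = 42)
B(n) = -n + 49*n² (B(n) = (3*(2*n) + n)² - n = (6*n + n)² - n = (7*n)² - n = 49*n² - n = -n + 49*n²)
(-38*B(2 - 1*4))*j = -38*(2 - 1*4)*(-1 + 49*(2 - 1*4))*42 = -38*(2 - 4)*(-1 + 49*(2 - 4))*42 = -(-76)*(-1 + 49*(-2))*42 = -(-76)*(-1 - 98)*42 = -(-76)*(-99)*42 = -38*198*42 = -7524*42 = -316008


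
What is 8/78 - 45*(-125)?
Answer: 219379/39 ≈ 5625.1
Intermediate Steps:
8/78 - 45*(-125) = 8*(1/78) + 5625 = 4/39 + 5625 = 219379/39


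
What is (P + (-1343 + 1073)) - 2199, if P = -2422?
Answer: -4891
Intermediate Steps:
(P + (-1343 + 1073)) - 2199 = (-2422 + (-1343 + 1073)) - 2199 = (-2422 - 270) - 2199 = -2692 - 2199 = -4891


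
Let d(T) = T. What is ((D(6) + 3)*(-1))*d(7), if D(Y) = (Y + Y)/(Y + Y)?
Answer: -28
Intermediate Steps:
D(Y) = 1 (D(Y) = (2*Y)/((2*Y)) = (2*Y)*(1/(2*Y)) = 1)
((D(6) + 3)*(-1))*d(7) = ((1 + 3)*(-1))*7 = (4*(-1))*7 = -4*7 = -28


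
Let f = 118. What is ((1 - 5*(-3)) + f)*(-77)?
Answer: -10318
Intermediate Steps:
((1 - 5*(-3)) + f)*(-77) = ((1 - 5*(-3)) + 118)*(-77) = ((1 + 15) + 118)*(-77) = (16 + 118)*(-77) = 134*(-77) = -10318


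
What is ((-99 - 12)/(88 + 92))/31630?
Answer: -37/1897800 ≈ -1.9496e-5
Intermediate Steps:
((-99 - 12)/(88 + 92))/31630 = (-111/180)*(1/31630) = ((1/180)*(-111))*(1/31630) = -37/60*1/31630 = -37/1897800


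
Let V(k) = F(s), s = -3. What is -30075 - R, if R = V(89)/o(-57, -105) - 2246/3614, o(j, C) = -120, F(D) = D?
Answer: -2173777887/72280 ≈ -30074.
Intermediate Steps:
V(k) = -3
R = -43113/72280 (R = -3/(-120) - 2246/3614 = -3*(-1/120) - 2246*1/3614 = 1/40 - 1123/1807 = -43113/72280 ≈ -0.59647)
-30075 - R = -30075 - 1*(-43113/72280) = -30075 + 43113/72280 = -2173777887/72280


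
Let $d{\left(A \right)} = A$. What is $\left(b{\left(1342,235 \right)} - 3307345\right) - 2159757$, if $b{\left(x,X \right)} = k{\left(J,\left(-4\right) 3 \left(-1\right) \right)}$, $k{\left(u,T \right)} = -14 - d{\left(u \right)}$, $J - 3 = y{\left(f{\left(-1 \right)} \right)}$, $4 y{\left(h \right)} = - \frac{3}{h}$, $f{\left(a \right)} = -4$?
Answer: $- \frac{87473907}{16} \approx -5.4671 \cdot 10^{6}$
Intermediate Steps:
$y{\left(h \right)} = - \frac{3}{4 h}$ ($y{\left(h \right)} = \frac{\left(-3\right) \frac{1}{h}}{4} = - \frac{3}{4 h}$)
$J = \frac{51}{16}$ ($J = 3 - \frac{3}{4 \left(-4\right)} = 3 - - \frac{3}{16} = 3 + \frac{3}{16} = \frac{51}{16} \approx 3.1875$)
$k{\left(u,T \right)} = -14 - u$
$b{\left(x,X \right)} = - \frac{275}{16}$ ($b{\left(x,X \right)} = -14 - \frac{51}{16} = - \frac{275}{16}$)
$\left(b{\left(1342,235 \right)} - 3307345\right) - 2159757 = \left(- \frac{275}{16} - 3307345\right) - 2159757 = - \frac{52917795}{16} - 2159757 = - \frac{87473907}{16}$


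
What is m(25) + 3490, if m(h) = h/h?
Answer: 3491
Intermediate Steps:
m(h) = 1
m(25) + 3490 = 1 + 3490 = 3491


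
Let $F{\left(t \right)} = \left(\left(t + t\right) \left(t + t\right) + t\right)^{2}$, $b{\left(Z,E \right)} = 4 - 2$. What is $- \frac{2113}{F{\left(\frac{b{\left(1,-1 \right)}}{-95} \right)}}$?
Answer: $- \frac{172105170625}{30276} \approx -5.6845 \cdot 10^{6}$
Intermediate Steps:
$b{\left(Z,E \right)} = 2$ ($b{\left(Z,E \right)} = 4 - 2 = 2$)
$F{\left(t \right)} = \left(t + 4 t^{2}\right)^{2}$ ($F{\left(t \right)} = \left(2 t 2 t + t\right)^{2} = \left(4 t^{2} + t\right)^{2} = \left(t + 4 t^{2}\right)^{2}$)
$- \frac{2113}{F{\left(\frac{b{\left(1,-1 \right)}}{-95} \right)}} = - \frac{2113}{\left(\frac{2}{-95}\right)^{2} \left(1 + 4 \frac{2}{-95}\right)^{2}} = - \frac{2113}{\left(2 \left(- \frac{1}{95}\right)\right)^{2} \left(1 + 4 \cdot 2 \left(- \frac{1}{95}\right)\right)^{2}} = - \frac{2113}{\left(- \frac{2}{95}\right)^{2} \left(1 + 4 \left(- \frac{2}{95}\right)\right)^{2}} = - \frac{2113}{\frac{4}{9025} \left(1 - \frac{8}{95}\right)^{2}} = - \frac{2113}{\frac{4}{9025} \left(\frac{87}{95}\right)^{2}} = - \frac{2113}{\frac{4}{9025} \cdot \frac{7569}{9025}} = - \frac{2113}{\frac{30276}{81450625}} = \left(-2113\right) \frac{81450625}{30276} = - \frac{172105170625}{30276}$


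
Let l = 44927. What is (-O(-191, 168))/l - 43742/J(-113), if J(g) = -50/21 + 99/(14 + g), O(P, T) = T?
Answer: 41269121586/3189817 ≈ 12938.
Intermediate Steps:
J(g) = -50/21 + 99/(14 + g) (J(g) = -50*1/21 + 99/(14 + g) = -50/21 + 99/(14 + g))
(-O(-191, 168))/l - 43742/J(-113) = -1*168/44927 - 43742*21*(14 - 113)/(1379 - 50*(-113)) = -168*1/44927 - 43742*(-2079/(1379 + 5650)) = -168/44927 - 43742/((1/21)*(-1/99)*7029) = -168/44927 - 43742/(-71/21) = -168/44927 - 43742*(-21/71) = -168/44927 + 918582/71 = 41269121586/3189817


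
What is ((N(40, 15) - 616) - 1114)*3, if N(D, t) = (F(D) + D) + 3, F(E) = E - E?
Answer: -5061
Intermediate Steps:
F(E) = 0
N(D, t) = 3 + D (N(D, t) = (0 + D) + 3 = D + 3 = 3 + D)
((N(40, 15) - 616) - 1114)*3 = (((3 + 40) - 616) - 1114)*3 = ((43 - 616) - 1114)*3 = (-573 - 1114)*3 = -1687*3 = -5061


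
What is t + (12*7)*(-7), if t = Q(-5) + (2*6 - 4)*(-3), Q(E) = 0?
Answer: -612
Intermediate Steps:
t = -24 (t = 0 + (2*6 - 4)*(-3) = 0 + (12 - 4)*(-3) = 0 + 8*(-3) = 0 - 24 = -24)
t + (12*7)*(-7) = -24 + (12*7)*(-7) = -24 + 84*(-7) = -24 - 588 = -612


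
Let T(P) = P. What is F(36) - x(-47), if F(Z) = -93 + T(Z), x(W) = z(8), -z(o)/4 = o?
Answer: -25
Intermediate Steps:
z(o) = -4*o
x(W) = -32 (x(W) = -4*8 = -32)
F(Z) = -93 + Z
F(36) - x(-47) = (-93 + 36) - 1*(-32) = -57 + 32 = -25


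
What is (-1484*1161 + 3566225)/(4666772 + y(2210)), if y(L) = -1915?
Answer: 1843301/4664857 ≈ 0.39515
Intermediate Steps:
(-1484*1161 + 3566225)/(4666772 + y(2210)) = (-1484*1161 + 3566225)/(4666772 - 1915) = (-1722924 + 3566225)/4664857 = 1843301*(1/4664857) = 1843301/4664857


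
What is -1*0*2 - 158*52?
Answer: -8216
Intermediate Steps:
-1*0*2 - 158*52 = 0*2 - 8216 = 0 - 8216 = -8216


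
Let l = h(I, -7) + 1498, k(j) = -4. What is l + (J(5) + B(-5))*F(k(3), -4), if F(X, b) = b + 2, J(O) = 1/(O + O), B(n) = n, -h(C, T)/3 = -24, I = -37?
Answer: 7899/5 ≈ 1579.8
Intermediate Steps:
h(C, T) = 72 (h(C, T) = -3*(-24) = 72)
J(O) = 1/(2*O)
F(X, b) = 2 + b
l = 1570 (l = 72 + 1498 = 1570)
l + (J(5) + B(-5))*F(k(3), -4) = 1570 + ((1/2)/5 - 5)*(2 - 4) = 1570 + ((1/2)*(1/5) - 5)*(-2) = 1570 + (1/10 - 5)*(-2) = 1570 - 49/10*(-2) = 1570 + 49/5 = 7899/5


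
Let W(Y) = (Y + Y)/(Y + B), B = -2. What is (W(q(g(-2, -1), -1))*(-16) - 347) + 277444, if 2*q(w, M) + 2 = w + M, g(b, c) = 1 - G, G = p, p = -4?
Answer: 277129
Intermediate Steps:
G = -4
g(b, c) = 5 (g(b, c) = 1 - 1*(-4) = 1 + 4 = 5)
q(w, M) = -1 + M/2 + w/2 (q(w, M) = -1 + (w + M)/2 = -1 + (M + w)/2 = -1 + (M/2 + w/2) = -1 + M/2 + w/2)
W(Y) = 2*Y/(-2 + Y) (W(Y) = (Y + Y)/(Y - 2) = (2*Y)/(-2 + Y) = 2*Y/(-2 + Y))
(W(q(g(-2, -1), -1))*(-16) - 347) + 277444 = ((2*(-1 + (½)*(-1) + (½)*5)/(-2 + (-1 + (½)*(-1) + (½)*5)))*(-16) - 347) + 277444 = ((2*(-1 - ½ + 5/2)/(-2 + (-1 - ½ + 5/2)))*(-16) - 347) + 277444 = ((2*1/(-2 + 1))*(-16) - 347) + 277444 = ((2*1/(-1))*(-16) - 347) + 277444 = ((2*1*(-1))*(-16) - 347) + 277444 = (-2*(-16) - 347) + 277444 = (32 - 347) + 277444 = -315 + 277444 = 277129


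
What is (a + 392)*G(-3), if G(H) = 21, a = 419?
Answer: 17031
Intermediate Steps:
(a + 392)*G(-3) = (419 + 392)*21 = 811*21 = 17031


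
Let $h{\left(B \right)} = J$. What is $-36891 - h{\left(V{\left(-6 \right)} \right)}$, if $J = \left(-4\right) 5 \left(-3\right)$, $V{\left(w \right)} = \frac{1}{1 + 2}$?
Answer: $-36951$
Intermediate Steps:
$V{\left(w \right)} = \frac{1}{3}$
$J = 60$ ($J = \left(-20\right) \left(-3\right) = 60$)
$h{\left(B \right)} = 60$
$-36891 - h{\left(V{\left(-6 \right)} \right)} = -36891 - 60 = -36951$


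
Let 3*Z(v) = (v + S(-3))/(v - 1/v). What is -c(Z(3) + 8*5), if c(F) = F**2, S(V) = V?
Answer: -1600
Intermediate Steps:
Z(v) = (-3 + v)/(3*(v - 1/v)) (Z(v) = ((v - 3)/(v - 1/v))/3 = ((-3 + v)/(v - 1/v))/3 = (-3 + v)/(3*(v - 1/v)))
-c(Z(3) + 8*5) = -((1/3)*3*(-3 + 3)/(-1 + 3**2) + 8*5)**2 = -((1/3)*3*0/(-1 + 9) + 40)**2 = -((1/3)*3*0/8 + 40)**2 = -((1/3)*3*(1/8)*0 + 40)**2 = -(0 + 40)**2 = -1*40**2 = -1*1600 = -1600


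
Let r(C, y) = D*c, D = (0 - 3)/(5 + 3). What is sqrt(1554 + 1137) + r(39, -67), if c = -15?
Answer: 45/8 + 3*sqrt(299) ≈ 57.500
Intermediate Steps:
D = -3/8 ≈ -0.37500
r(C, y) = 45/8 (r(C, y) = -3/8*(-15) = 45/8)
sqrt(1554 + 1137) + r(39, -67) = sqrt(1554 + 1137) + 45/8 = sqrt(2691) + 45/8 = 3*sqrt(299) + 45/8 = 45/8 + 3*sqrt(299)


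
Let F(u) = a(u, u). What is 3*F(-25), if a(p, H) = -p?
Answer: 75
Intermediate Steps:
F(u) = -u
3*F(-25) = 3*(-1*(-25)) = 3*25 = 75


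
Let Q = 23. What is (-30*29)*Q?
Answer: -20010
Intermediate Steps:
(-30*29)*Q = -30*29*23 = -870*23 = -20010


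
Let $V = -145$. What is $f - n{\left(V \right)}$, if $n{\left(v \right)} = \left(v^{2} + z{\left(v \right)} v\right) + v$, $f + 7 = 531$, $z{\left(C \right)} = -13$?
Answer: $-22241$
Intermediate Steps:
$f = 524$ ($f = -7 + 531 = 524$)
$n{\left(v \right)} = v^{2} - 12 v$ ($n{\left(v \right)} = \left(v^{2} - 13 v\right) + v = v^{2} - 12 v$)
$f - n{\left(V \right)} = 524 - - 145 \left(-12 - 145\right) = 524 - \left(-145\right) \left(-157\right) = 524 - 22765 = -22241$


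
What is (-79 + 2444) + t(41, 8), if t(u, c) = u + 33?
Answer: 2439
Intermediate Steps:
t(u, c) = 33 + u
(-79 + 2444) + t(41, 8) = (-79 + 2444) + (33 + 41) = 2365 + 74 = 2439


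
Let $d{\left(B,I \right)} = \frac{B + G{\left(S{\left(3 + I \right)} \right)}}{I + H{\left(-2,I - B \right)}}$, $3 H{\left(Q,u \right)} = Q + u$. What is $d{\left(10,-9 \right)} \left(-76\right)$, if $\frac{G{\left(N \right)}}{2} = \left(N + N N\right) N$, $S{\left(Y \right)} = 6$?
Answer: $\frac{4883}{2} \approx 2441.5$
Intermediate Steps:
$H{\left(Q,u \right)} = \frac{Q}{3} + \frac{u}{3}$ ($H{\left(Q,u \right)} = \frac{Q + u}{3} = \frac{Q}{3} + \frac{u}{3}$)
$G{\left(N \right)} = 2 N \left(N + N^{2}\right)$ ($G{\left(N \right)} = 2 \left(N + N N\right) N = 2 \left(N + N^{2}\right) N = 2 N \left(N + N^{2}\right)$)
$d{\left(B,I \right)} = \frac{504 + B}{- \frac{2}{3} - \frac{B}{3} + \frac{4 I}{3}}$ ($d{\left(B,I \right)} = \frac{B + 2 \cdot 6^{2} \left(1 + 6\right)}{I + \left(\frac{1}{3} \left(-2\right) + \frac{I - B}{3}\right)} = \frac{B + 2 \cdot 36 \cdot 7}{I - \left(\frac{2}{3} - \frac{I}{3} + \frac{B}{3}\right)} = \frac{B + 504}{I - \left(\frac{2}{3} - \frac{I}{3} + \frac{B}{3}\right)} = \frac{504 + B}{- \frac{2}{3} - \frac{B}{3} + \frac{4 I}{3}}$)
$d{\left(10,-9 \right)} \left(-76\right) = \frac{3 \left(-504 - 10\right)}{2 + 10 - -36} \left(-76\right) = \frac{3 \left(-504 - 10\right)}{2 + 10 + 36} \left(-76\right) = 3 \cdot \frac{1}{48} \left(-514\right) \left(-76\right) = \left(- \frac{257}{8}\right) \left(-76\right) = \frac{4883}{2}$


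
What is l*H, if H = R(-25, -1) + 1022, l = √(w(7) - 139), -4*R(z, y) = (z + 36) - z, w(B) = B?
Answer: 2026*I*√33 ≈ 11638.0*I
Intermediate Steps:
R(z, y) = -9 (R(z, y) = -((z + 36) - z)/4 = -((36 + z) - z)/4 = -¼*36 = -9)
l = 2*I*√33 (l = √(7 - 139) = √(-132) = 2*I*√33 ≈ 11.489*I)
H = 1013 (H = -9 + 1022 = 1013)
l*H = (2*I*√33)*1013 = 2026*I*√33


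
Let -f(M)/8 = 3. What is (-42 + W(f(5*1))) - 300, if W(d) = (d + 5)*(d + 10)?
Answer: -76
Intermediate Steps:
f(M) = -24 (f(M) = -8*3 = -24)
W(d) = (5 + d)*(10 + d)
(-42 + W(f(5*1))) - 300 = (-42 + (50 + (-24)² + 15*(-24))) - 300 = (-42 + (50 + 576 - 360)) - 300 = (-42 + 266) - 300 = 224 - 300 = -76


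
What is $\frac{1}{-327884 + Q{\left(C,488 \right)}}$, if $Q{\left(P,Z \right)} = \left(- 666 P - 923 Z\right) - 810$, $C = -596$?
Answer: $- \frac{1}{382182} \approx -2.6166 \cdot 10^{-6}$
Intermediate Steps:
$Q{\left(P,Z \right)} = -810 - 923 Z - 666 P$ ($Q{\left(P,Z \right)} = \left(- 923 Z - 666 P\right) - 810 = -810 - 923 Z - 666 P$)
$\frac{1}{-327884 + Q{\left(C,488 \right)}} = \frac{1}{-327884 - 54298} = \frac{1}{-382182} = - \frac{1}{382182}$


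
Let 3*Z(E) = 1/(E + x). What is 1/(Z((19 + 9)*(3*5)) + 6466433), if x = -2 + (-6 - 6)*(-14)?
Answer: 1758/11367989215 ≈ 1.5464e-7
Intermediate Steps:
x = 166 (x = -2 - 12*(-14) = -2 + 168 = 166)
Z(E) = 1/(3*(166 + E)) (Z(E) = 1/(3*(E + 166)) = 1/(3*(166 + E)))
1/(Z((19 + 9)*(3*5)) + 6466433) = 1/(1/(3*(166 + (19 + 9)*(3*5))) + 6466433) = 1/(1/(3*(166 + 28*15)) + 6466433) = 1/(1/(3*(166 + 420)) + 6466433) = 1/((⅓)/586 + 6466433) = 1/((⅓)*(1/586) + 6466433) = 1/(1/1758 + 6466433) = 1/(11367989215/1758) = 1758/11367989215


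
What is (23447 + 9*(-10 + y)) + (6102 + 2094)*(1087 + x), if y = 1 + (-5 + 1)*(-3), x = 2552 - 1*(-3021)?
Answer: 54608834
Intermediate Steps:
x = 5573 (x = 2552 + 3021 = 5573)
y = 13 (y = 1 - 4*(-3) = 1 + 12 = 13)
(23447 + 9*(-10 + y)) + (6102 + 2094)*(1087 + x) = (23447 + 9*(-10 + 13)) + (6102 + 2094)*(1087 + 5573) = (23447 + 9*3) + 8196*6660 = (23447 + 27) + 54585360 = 23474 + 54585360 = 54608834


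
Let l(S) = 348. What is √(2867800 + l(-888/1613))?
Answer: 2*√717037 ≈ 1693.6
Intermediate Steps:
√(2867800 + l(-888/1613)) = √(2867800 + 348) = √2868148 = 2*√717037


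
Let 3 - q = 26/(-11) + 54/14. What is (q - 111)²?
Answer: 71081761/5929 ≈ 11989.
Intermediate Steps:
q = 116/77 (q = 3 - (26/(-11) + 54/14) = 3 - (26*(-1/11) + 54*(1/14)) = 3 - (-26/11 + 27/7) = 3 - 1*115/77 = 3 - 115/77 = 116/77 ≈ 1.5065)
(q - 111)² = (116/77 - 111)² = (-8431/77)² = 71081761/5929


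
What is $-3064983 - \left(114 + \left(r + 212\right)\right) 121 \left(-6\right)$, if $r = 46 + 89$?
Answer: $-2730297$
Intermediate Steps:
$r = 135$
$-3064983 - \left(114 + \left(r + 212\right)\right) 121 \left(-6\right) = -3064983 - \left(114 + \left(135 + 212\right)\right) 121 \left(-6\right) = -3064983 - \left(114 + 347\right) \left(-726\right) = -3064983 - 461 \left(-726\right) = -3064983 - -334686 = -3064983 + 334686 = -2730297$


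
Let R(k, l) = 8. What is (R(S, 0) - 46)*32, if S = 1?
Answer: -1216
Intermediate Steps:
(R(S, 0) - 46)*32 = (8 - 46)*32 = -38*32 = -1216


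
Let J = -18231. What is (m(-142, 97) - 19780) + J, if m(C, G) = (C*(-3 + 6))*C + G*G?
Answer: 31890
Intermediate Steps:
m(C, G) = G² + 3*C² (m(C, G) = (C*3)*C + G² = (3*C)*C + G² = 3*C² + G² = G² + 3*C²)
(m(-142, 97) - 19780) + J = ((97² + 3*(-142)²) - 19780) - 18231 = ((9409 + 3*20164) - 19780) - 18231 = ((9409 + 60492) - 19780) - 18231 = (69901 - 19780) - 18231 = 50121 - 18231 = 31890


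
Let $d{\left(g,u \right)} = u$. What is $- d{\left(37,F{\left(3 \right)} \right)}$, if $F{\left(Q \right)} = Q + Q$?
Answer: $-6$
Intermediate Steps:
$F{\left(Q \right)} = 2 Q$
$- d{\left(37,F{\left(3 \right)} \right)} = - 2 \cdot 3 = \left(-1\right) 6 = -6$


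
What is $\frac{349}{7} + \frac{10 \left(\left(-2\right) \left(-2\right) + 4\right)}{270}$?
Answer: $\frac{9479}{189} \approx 50.153$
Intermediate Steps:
$\frac{349}{7} + \frac{10 \left(\left(-2\right) \left(-2\right) + 4\right)}{270} = 349 \cdot \frac{1}{7} + 10 \left(4 + 4\right) \frac{1}{270} = \frac{349}{7} + 10 \cdot 8 \cdot \frac{1}{270} = \frac{349}{7} + 80 \cdot \frac{1}{270} = \frac{349}{7} + \frac{8}{27} = \frac{9479}{189}$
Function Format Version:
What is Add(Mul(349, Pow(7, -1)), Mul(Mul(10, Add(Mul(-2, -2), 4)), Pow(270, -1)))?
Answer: Rational(9479, 189) ≈ 50.153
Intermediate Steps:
Add(Mul(349, Pow(7, -1)), Mul(Mul(10, Add(Mul(-2, -2), 4)), Pow(270, -1))) = Add(Mul(349, Rational(1, 7)), Mul(Mul(10, Add(4, 4)), Rational(1, 270))) = Add(Rational(349, 7), Mul(Mul(10, 8), Rational(1, 270))) = Add(Rational(349, 7), Mul(80, Rational(1, 270))) = Add(Rational(349, 7), Rational(8, 27)) = Rational(9479, 189)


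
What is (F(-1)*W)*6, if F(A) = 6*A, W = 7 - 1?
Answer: -216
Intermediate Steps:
W = 6
(F(-1)*W)*6 = ((6*(-1))*6)*6 = -6*6*6 = -36*6 = -216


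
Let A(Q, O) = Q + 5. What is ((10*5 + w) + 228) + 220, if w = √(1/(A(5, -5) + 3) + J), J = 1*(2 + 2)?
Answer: 498 + √689/13 ≈ 500.02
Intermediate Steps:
A(Q, O) = 5 + Q
J = 4 (J = 1*4 = 4)
w = √689/13 (w = √(1/((5 + 5) + 3) + 4) = √(1/(10 + 3) + 4) = √(1/13 + 4) = √(53/13) = √689/13 ≈ 2.0191)
((10*5 + w) + 228) + 220 = ((10*5 + √689/13) + 228) + 220 = ((50 + √689/13) + 228) + 220 = (278 + √689/13) + 220 = 498 + √689/13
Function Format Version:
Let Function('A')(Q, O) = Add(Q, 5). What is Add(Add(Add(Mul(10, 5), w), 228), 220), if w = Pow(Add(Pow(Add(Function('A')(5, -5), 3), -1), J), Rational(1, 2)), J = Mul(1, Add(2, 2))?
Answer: Add(498, Mul(Rational(1, 13), Pow(689, Rational(1, 2)))) ≈ 500.02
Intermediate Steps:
Function('A')(Q, O) = Add(5, Q)
J = 4 (J = Mul(1, 4) = 4)
w = Mul(Rational(1, 13), Pow(689, Rational(1, 2))) (w = Pow(Add(Pow(Add(Add(5, 5), 3), -1), 4), Rational(1, 2)) = Pow(Add(Pow(Add(10, 3), -1), 4), Rational(1, 2)) = Pow(Add(Pow(13, -1), 4), Rational(1, 2)) = Pow(Add(Rational(1, 13), 4), Rational(1, 2)) = Pow(Rational(53, 13), Rational(1, 2)) = Mul(Rational(1, 13), Pow(689, Rational(1, 2))) ≈ 2.0191)
Add(Add(Add(Mul(10, 5), w), 228), 220) = Add(Add(Add(Mul(10, 5), Mul(Rational(1, 13), Pow(689, Rational(1, 2)))), 228), 220) = Add(Add(Add(50, Mul(Rational(1, 13), Pow(689, Rational(1, 2)))), 228), 220) = Add(Add(278, Mul(Rational(1, 13), Pow(689, Rational(1, 2)))), 220) = Add(498, Mul(Rational(1, 13), Pow(689, Rational(1, 2))))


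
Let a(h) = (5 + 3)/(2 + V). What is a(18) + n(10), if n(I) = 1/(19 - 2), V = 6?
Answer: 18/17 ≈ 1.0588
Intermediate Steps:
n(I) = 1/17
a(h) = 1 (a(h) = (5 + 3)/(2 + 6) = 8/8 = (1/8)*8 = 1)
a(18) + n(10) = 1 + 1/17 = 18/17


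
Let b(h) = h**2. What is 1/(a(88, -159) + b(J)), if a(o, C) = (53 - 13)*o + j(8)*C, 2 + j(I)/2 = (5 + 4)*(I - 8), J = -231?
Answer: 1/57517 ≈ 1.7386e-5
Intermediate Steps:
j(I) = -148 + 18*I (j(I) = -4 + 2*((5 + 4)*(I - 8)) = -4 + 2*(9*(-8 + I)) = -4 + 2*(-72 + 9*I) = -4 + (-144 + 18*I) = -148 + 18*I)
a(o, C) = -4*C + 40*o (a(o, C) = (53 - 13)*o + (-148 + 18*8)*C = 40*o + (-148 + 144)*C = 40*o - 4*C = -4*C + 40*o)
1/(a(88, -159) + b(J)) = 1/((-4*(-159) + 40*88) + (-231)**2) = 1/((636 + 3520) + 53361) = 1/(4156 + 53361) = 1/57517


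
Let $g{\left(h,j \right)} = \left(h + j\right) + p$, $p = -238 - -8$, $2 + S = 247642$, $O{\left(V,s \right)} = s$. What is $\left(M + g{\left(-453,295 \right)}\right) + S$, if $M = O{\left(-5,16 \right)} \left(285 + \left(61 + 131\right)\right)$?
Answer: $254884$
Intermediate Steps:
$S = 247640$ ($S = -2 + 247642 = 247640$)
$p = -230$ ($p = -238 + 8 = -230$)
$g{\left(h,j \right)} = -230 + h + j$ ($g{\left(h,j \right)} = \left(h + j\right) - 230 = -230 + h + j$)
$M = 7632$ ($M = 16 \left(285 + \left(61 + 131\right)\right) = 16 \left(285 + 192\right) = 16 \cdot 477 = 7632$)
$\left(M + g{\left(-453,295 \right)}\right) + S = \left(7632 - 388\right) + 247640 = 7244 + 247640 = 254884$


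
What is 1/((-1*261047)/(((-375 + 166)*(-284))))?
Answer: -59356/261047 ≈ -0.22738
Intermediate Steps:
1/((-1*261047)/(((-375 + 166)*(-284)))) = 1/(-261047/((-209*(-284)))) = 1/(-261047/59356) = -59356/261047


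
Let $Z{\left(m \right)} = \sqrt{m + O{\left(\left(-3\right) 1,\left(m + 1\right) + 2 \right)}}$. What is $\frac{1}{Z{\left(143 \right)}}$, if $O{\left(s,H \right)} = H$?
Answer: $\frac{1}{17} \approx 0.058824$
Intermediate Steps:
$Z{\left(m \right)} = \sqrt{3 + 2 m}$ ($Z{\left(m \right)} = \sqrt{m + \left(\left(m + 1\right) + 2\right)} = \sqrt{m + \left(\left(1 + m\right) + 2\right)} = \sqrt{m + \left(3 + m\right)} = \sqrt{3 + 2 m}$)
$\frac{1}{Z{\left(143 \right)}} = \frac{1}{\sqrt{3 + 2 \cdot 143}} = \frac{1}{\sqrt{3 + 286}} = \frac{1}{\sqrt{289}} = \frac{1}{17}$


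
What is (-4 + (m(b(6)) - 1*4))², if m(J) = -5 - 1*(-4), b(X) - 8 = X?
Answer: 81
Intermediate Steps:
b(X) = 8 + X
m(J) = -1 (m(J) = -5 + 4 = -1)
(-4 + (m(b(6)) - 1*4))² = (-4 + (-1 - 1*4))² = (-4 + (-1 - 4))² = (-4 - 5)² = (-9)² = 81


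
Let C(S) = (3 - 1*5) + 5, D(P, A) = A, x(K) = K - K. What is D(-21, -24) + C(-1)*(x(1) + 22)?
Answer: 42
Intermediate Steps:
x(K) = 0
C(S) = 3 (C(S) = (3 - 5) + 5 = -2 + 5 = 3)
D(-21, -24) + C(-1)*(x(1) + 22) = -24 + 3*(0 + 22) = -24 + 3*22 = -24 + 66 = 42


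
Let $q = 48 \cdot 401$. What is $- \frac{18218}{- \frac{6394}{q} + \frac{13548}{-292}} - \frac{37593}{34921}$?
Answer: $\frac{445722930200139}{1146451855349} \approx 388.78$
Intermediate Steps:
$q = 19248$
$- \frac{18218}{- \frac{6394}{q} + \frac{13548}{-292}} - \frac{37593}{34921} = - \frac{18218}{- \frac{6394}{19248} + \frac{13548}{-292}} - \frac{37593}{34921} = - \frac{18218}{\left(-6394\right) \frac{1}{19248} + 13548 \left(- \frac{1}{292}\right)} - \frac{37593}{34921} = - \frac{18218}{- \frac{3197}{9624} - \frac{3387}{73}} - \frac{37593}{34921} = - \frac{18218}{- \frac{32829869}{702552}} - \frac{37593}{34921} = \left(-18218\right) \left(- \frac{702552}{32829869}\right) - \frac{37593}{34921} = \frac{12799092336}{32829869} - \frac{37593}{34921} = \frac{445722930200139}{1146451855349}$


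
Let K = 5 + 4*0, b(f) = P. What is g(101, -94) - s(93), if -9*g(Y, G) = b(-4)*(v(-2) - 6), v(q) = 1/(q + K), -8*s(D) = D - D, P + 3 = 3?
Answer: 0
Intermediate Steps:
P = 0 (P = -3 + 3 = 0)
b(f) = 0
s(D) = 0 (s(D) = -(D - D)/8 = -⅛*0 = 0)
K = 5 (K = 5 + 0 = 5)
v(q) = 1/(5 + q) (v(q) = 1/(q + 5) = 1/(5 + q))
g(Y, G) = 0 (g(Y, G) = -0*(1/(5 - 2) - 6) = -0*(1/3 - 6) = -0*(⅓ - 6) = -0*(-17)/3 = -⅑*0 = 0)
g(101, -94) - s(93) = 0 - 1*0 = 0 + 0 = 0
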